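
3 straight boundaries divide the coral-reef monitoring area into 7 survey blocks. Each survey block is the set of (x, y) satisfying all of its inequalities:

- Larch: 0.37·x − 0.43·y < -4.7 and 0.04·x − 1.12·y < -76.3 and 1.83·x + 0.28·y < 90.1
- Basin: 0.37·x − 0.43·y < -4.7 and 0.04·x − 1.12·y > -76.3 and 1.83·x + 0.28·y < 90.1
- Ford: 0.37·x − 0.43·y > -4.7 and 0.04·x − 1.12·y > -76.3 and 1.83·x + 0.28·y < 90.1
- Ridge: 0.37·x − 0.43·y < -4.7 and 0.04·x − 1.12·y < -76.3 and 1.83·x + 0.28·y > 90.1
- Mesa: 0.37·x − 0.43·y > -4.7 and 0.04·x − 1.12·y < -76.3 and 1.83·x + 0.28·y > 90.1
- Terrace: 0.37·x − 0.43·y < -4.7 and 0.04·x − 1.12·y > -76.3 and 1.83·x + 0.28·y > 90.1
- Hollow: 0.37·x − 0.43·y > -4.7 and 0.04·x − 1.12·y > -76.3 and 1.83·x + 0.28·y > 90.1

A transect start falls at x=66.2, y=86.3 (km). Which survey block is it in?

Ridge

0.37·66.2 − 0.43·86.3 = -12.615, which is < -4.7
0.04·66.2 − 1.12·86.3 = -94.008, which is < -76.3
1.83·66.2 + 0.28·86.3 = 145.310, which is > 90.1
This sign pattern matches Ridge.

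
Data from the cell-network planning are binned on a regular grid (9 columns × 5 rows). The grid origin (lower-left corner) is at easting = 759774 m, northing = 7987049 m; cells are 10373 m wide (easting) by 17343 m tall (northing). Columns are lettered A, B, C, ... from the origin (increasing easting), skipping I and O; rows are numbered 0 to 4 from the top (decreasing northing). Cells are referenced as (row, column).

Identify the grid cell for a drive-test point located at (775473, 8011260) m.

(3, B)

Column index: ⌊(775473 − 759774) / 10373⌋ = ⌊1.513⌋ = 1 → column B
Row offset from origin: ⌊(8011260 − 7987049) / 17343⌋ = ⌊1.396⌋ = 1 → row 3 (counted from top)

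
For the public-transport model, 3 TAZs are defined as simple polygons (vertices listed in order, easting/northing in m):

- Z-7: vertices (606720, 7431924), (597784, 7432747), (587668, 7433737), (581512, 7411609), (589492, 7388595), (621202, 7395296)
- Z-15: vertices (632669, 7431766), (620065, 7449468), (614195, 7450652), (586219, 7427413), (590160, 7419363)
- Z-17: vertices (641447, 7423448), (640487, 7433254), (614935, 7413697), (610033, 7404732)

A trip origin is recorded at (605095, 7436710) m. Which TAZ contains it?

Cast a ray rightward from (605095, 7436710). For each polygon, the edges (by vertex number in listed order) whose endpoints lie on opposite sides of northing = 7436710, where each meets that height, and whether that is right or left of the point:
Z-7: no edge straddles that height → 0 crossings.
Z-15: 1–2 at easting≈629148.8 (right), 3–4 at easting≈597411.1 (left) → 1 crossing.
Z-17: no edge straddles that height → 0 crossings.
Only Z-15 has an odd count, so the point is inside Z-15.

Z-15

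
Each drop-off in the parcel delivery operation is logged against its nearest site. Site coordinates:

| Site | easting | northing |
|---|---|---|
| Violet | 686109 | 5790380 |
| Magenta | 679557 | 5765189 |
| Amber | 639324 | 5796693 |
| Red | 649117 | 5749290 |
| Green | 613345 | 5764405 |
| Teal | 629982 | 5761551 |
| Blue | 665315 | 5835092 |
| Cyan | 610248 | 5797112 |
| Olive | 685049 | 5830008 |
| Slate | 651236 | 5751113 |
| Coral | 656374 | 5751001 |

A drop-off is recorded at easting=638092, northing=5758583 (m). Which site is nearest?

Squared distances to each site:
Violet: 3316681498.000; Magenta: 1762985461.000; Amber: 1453889924.000; Red: 207910474.000; Green: 646309693.000; Teal: 74581124.000; Blue: 6594718810.000; Cyan: 2259772177.000; Olive: 7306490474.000; Slate: 228565636.000; Coral: 391718248.000.
Minimum at Teal.

Teal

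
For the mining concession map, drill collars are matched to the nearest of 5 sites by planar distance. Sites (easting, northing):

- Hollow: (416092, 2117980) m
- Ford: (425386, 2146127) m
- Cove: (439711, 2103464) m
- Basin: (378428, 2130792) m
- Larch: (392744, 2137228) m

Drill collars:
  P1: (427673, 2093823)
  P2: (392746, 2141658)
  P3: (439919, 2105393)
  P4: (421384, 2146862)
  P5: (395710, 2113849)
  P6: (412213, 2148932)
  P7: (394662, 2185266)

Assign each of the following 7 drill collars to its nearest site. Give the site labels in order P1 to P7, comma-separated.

Cove, Larch, Cove, Ford, Hollow, Ford, Larch

P1 → Cove (d²=237862325.00)
P2 → Larch (d²=19624904.00)
P3 → Cove (d²=3764305.00)
P4 → Ford (d²=16556229.00)
P5 → Hollow (d²=432491085.00)
P6 → Ford (d²=181395954.00)
P7 → Larch (d²=2311328168.00)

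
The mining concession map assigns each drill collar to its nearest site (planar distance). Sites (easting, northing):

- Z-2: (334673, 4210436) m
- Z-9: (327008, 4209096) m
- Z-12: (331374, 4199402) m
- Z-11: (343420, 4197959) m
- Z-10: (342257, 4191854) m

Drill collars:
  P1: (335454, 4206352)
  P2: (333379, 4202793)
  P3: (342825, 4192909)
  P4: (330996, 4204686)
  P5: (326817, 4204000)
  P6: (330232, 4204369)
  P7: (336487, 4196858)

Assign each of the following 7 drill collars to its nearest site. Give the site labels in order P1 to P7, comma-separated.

P1 → Z-2 (d²=17289017.00)
P2 → Z-12 (d²=15518906.00)
P3 → Z-10 (d²=1435649.00)
P4 → Z-12 (d²=28063540.00)
P5 → Z-9 (d²=26005697.00)
P6 → Z-12 (d²=25975253.00)
P7 → Z-12 (d²=32614705.00)

Z-2, Z-12, Z-10, Z-12, Z-9, Z-12, Z-12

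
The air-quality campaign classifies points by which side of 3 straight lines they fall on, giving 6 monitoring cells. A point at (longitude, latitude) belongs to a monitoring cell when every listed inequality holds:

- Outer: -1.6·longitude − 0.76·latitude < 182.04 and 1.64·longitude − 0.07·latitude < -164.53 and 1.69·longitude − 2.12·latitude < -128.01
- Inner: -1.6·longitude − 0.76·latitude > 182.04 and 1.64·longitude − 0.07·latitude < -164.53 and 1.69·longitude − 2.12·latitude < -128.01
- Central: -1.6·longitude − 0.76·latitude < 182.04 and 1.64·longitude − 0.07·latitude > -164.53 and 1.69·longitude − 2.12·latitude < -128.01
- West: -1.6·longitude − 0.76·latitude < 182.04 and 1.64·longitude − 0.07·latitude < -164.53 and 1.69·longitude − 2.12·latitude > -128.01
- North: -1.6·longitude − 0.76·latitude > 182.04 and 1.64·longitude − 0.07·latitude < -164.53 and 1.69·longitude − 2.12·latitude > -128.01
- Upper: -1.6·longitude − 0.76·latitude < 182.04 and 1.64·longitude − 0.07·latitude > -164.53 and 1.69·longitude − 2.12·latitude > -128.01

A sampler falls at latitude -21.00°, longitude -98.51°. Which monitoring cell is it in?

Upper

-1.6·-98.51 − 0.76·-21.00 = 173.576, which is < 182.04
1.64·-98.51 − 0.07·-21.00 = -160.086, which is > -164.53
1.69·-98.51 − 2.12·-21.00 = -121.962, which is > -128.01
This sign pattern matches Upper.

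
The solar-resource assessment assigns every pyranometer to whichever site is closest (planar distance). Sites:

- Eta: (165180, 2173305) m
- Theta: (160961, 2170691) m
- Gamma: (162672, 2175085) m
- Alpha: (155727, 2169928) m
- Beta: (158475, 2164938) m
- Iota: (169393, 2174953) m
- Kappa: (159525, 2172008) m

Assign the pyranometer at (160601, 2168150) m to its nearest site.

Squared distances to each site:
Eta: 47541266.000; Theta: 6586281.000; Gamma: 52383266.000; Alpha: 26917160.000; Beta: 14836820.000; Iota: 123580073.000; Kappa: 16041940.000.
Minimum at Theta.

Theta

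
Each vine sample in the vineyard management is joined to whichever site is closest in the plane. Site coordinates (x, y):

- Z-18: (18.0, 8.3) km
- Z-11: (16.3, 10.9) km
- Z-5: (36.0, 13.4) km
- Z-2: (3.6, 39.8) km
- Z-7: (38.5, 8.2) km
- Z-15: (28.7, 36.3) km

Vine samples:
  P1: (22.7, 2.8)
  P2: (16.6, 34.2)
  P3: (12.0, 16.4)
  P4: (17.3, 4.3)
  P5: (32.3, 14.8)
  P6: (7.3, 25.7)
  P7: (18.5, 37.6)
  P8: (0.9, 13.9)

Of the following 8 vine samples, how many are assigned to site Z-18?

P1 → Z-18
P2 → Z-15
P3 → Z-11
P4 → Z-18
P5 → Z-5
P6 → Z-2
P7 → Z-15
P8 → Z-11
2 of the 8 go to Z-18.

2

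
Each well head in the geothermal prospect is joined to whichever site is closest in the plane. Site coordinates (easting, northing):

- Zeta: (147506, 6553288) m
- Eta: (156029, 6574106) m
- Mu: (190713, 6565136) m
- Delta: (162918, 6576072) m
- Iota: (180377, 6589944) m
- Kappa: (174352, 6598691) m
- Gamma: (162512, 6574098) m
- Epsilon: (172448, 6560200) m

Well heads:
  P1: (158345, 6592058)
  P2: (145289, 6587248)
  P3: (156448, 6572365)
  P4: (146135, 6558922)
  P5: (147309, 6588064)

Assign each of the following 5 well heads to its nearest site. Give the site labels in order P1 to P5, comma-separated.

Delta, Eta, Eta, Zeta, Eta

P1 → Delta (d²=276464525.00)
P2 → Eta (d²=288059764.00)
P3 → Eta (d²=3206642.00)
P4 → Zeta (d²=33621597.00)
P5 → Eta (d²=270864164.00)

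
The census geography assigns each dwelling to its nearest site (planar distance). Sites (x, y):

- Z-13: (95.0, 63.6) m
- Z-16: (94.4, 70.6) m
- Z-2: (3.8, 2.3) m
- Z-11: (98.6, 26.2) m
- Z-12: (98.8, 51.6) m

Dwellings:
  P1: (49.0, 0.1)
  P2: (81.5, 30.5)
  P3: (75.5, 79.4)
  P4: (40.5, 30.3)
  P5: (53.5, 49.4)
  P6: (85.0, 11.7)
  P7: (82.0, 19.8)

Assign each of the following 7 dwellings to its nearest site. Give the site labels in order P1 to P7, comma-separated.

Z-2, Z-11, Z-16, Z-2, Z-13, Z-11, Z-11

P1 → Z-2 (d²=2047.88)
P2 → Z-11 (d²=310.90)
P3 → Z-16 (d²=434.65)
P4 → Z-2 (d²=2130.89)
P5 → Z-13 (d²=1923.89)
P6 → Z-11 (d²=395.21)
P7 → Z-11 (d²=316.52)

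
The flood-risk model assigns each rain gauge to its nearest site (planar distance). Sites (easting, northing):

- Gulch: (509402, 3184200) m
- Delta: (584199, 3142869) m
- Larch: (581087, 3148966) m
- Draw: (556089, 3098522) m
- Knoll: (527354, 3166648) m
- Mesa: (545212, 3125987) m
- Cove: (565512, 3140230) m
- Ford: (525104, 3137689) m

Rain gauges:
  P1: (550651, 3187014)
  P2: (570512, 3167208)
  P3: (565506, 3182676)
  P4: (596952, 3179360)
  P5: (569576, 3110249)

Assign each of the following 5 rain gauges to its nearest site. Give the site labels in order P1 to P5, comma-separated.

Knoll, Larch, Larch, Larch, Draw

P1 → Knoll (d²=957524165.00)
P2 → Larch (d²=444601189.00)
P3 → Larch (d²=1379131661.00)
P4 → Larch (d²=1175493461.00)
P5 → Draw (d²=319421698.00)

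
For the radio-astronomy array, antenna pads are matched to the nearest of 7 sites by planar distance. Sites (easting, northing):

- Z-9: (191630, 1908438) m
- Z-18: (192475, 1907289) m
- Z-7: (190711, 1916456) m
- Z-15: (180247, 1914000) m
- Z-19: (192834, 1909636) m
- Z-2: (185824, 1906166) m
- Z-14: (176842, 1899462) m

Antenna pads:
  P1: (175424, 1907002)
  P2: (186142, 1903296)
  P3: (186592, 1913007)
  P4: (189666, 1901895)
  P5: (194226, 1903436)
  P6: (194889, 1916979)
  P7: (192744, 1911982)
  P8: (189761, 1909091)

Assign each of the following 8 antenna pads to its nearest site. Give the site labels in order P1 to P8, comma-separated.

P1 → Z-14 (d²=58862324.00)
P2 → Z-2 (d²=8338024.00)
P3 → Z-7 (d²=28861762.00)
P4 → Z-2 (d²=33002405.00)
P5 → Z-18 (d²=17911610.00)
P6 → Z-7 (d²=17729213.00)
P7 → Z-19 (d²=5511816.00)
P8 → Z-9 (d²=3919570.00)

Z-14, Z-2, Z-7, Z-2, Z-18, Z-7, Z-19, Z-9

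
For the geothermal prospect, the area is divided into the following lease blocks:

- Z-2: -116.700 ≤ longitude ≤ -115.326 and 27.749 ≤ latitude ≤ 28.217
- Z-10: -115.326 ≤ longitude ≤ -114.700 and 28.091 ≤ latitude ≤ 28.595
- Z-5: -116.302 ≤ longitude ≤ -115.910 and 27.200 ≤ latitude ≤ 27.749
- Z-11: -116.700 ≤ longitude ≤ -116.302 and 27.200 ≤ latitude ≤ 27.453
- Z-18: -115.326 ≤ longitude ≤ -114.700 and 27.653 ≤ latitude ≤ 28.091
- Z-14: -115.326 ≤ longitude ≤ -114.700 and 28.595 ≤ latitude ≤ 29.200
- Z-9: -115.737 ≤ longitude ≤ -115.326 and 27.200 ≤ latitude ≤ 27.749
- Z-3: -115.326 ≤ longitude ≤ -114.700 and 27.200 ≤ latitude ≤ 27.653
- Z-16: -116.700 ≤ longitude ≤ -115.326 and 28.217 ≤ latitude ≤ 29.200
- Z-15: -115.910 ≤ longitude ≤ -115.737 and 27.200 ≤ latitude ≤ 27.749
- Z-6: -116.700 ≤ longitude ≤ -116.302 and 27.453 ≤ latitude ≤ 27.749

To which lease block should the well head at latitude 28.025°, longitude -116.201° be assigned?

The point has longitude = -116.201 and latitude = 28.025.
Only Z-2 satisfies -116.700 ≤ longitude ≤ -115.326 and 27.749 ≤ latitude ≤ 28.217.

Z-2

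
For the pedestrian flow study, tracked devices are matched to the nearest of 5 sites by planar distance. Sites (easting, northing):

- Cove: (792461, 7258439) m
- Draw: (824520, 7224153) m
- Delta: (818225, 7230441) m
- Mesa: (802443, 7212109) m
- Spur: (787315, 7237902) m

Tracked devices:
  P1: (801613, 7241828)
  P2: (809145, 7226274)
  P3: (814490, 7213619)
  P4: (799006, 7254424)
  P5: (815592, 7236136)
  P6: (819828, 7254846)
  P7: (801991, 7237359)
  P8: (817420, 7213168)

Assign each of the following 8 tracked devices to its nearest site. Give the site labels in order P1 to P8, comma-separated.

P1 → Spur (d²=219846280.00)
P2 → Delta (d²=99810289.00)
P3 → Mesa (d²=147410309.00)
P4 → Cove (d²=58957250.00)
P5 → Delta (d²=39365714.00)
P6 → Delta (d²=598173634.00)
P7 → Spur (d²=215679825.00)
P8 → Draw (d²=171080225.00)

Spur, Delta, Mesa, Cove, Delta, Delta, Spur, Draw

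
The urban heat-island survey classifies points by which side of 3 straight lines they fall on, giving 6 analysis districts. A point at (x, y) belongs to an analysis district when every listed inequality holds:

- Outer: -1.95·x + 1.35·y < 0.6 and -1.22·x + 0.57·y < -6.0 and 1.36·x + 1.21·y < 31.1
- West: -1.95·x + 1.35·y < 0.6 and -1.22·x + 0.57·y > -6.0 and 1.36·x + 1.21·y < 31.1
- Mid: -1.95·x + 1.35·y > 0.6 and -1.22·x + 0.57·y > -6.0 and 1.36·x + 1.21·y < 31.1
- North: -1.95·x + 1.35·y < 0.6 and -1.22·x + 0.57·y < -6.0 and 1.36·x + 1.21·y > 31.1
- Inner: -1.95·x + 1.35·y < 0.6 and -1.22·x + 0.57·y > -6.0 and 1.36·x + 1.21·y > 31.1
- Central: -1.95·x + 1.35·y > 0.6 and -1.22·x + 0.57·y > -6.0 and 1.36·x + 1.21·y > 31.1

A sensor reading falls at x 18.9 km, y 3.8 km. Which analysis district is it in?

Outer

-1.95·18.9 + 1.35·3.8 = -31.725, which is < 0.6
-1.22·18.9 + 0.57·3.8 = -20.892, which is < -6.0
1.36·18.9 + 1.21·3.8 = 30.302, which is < 31.1
This sign pattern matches Outer.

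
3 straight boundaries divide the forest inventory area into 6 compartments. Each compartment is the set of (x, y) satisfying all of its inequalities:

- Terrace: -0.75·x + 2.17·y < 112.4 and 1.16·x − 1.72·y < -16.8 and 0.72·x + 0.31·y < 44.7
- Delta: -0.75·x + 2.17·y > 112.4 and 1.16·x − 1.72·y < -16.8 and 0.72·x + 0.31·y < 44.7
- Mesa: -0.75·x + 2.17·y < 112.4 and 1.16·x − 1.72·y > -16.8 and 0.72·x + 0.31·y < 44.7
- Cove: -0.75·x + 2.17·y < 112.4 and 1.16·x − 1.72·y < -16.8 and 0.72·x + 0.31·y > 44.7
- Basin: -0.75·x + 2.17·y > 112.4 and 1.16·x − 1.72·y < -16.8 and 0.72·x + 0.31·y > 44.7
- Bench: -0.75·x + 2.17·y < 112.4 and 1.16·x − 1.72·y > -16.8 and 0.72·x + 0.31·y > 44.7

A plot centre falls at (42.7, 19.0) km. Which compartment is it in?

-0.75·42.7 + 2.17·19.0 = 9.205, which is < 112.4
1.16·42.7 − 1.72·19.0 = 16.852, which is > -16.8
0.72·42.7 + 0.31·19.0 = 36.634, which is < 44.7
This sign pattern matches Mesa.

Mesa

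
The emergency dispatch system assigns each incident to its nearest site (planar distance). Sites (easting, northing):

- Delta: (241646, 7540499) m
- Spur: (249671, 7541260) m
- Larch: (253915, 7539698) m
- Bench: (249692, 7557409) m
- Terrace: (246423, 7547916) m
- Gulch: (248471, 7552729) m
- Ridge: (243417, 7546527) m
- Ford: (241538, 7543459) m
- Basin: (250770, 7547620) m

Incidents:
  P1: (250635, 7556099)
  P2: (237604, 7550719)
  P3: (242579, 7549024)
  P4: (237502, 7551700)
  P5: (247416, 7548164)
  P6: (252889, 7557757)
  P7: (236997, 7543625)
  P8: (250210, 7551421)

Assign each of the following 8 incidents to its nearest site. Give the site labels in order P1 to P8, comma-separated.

Bench, Ridge, Ridge, Ridge, Terrace, Bench, Ford, Gulch

P1 → Bench (d²=2605349.00)
P2 → Ridge (d²=51363833.00)
P3 → Ridge (d²=6937253.00)
P4 → Ridge (d²=61747154.00)
P5 → Terrace (d²=1047553.00)
P6 → Bench (d²=10341913.00)
P7 → Ford (d²=20648237.00)
P8 → Gulch (d²=4734985.00)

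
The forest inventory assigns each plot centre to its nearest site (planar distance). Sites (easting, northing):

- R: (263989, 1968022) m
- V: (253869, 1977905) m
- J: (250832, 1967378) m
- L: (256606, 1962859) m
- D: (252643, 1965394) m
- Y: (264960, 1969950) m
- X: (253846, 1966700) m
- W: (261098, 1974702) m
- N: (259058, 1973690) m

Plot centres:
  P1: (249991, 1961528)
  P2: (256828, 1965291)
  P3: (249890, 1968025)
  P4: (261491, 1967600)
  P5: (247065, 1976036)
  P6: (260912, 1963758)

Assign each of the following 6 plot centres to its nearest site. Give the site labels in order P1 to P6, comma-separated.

P1 → D (d²=21979060.00)
P2 → L (d²=5963908.00)
P3 → J (d²=1305973.00)
P4 → R (d²=6418088.00)
P5 → V (d²=49787577.00)
P6 → L (d²=19349837.00)

D, L, J, R, V, L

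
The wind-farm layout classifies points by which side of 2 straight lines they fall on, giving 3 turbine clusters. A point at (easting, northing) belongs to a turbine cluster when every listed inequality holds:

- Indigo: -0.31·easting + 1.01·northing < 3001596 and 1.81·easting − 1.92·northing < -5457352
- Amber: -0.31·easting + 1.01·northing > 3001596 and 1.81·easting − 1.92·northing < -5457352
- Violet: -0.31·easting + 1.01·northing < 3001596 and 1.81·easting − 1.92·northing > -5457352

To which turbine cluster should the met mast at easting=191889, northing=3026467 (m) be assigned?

Indigo

-0.31·191889 + 1.01·3026467 = 2997246.080, which is < 3001596
1.81·191889 − 1.92·3026467 = -5463497.550, which is < -5457352
This sign pattern matches Indigo.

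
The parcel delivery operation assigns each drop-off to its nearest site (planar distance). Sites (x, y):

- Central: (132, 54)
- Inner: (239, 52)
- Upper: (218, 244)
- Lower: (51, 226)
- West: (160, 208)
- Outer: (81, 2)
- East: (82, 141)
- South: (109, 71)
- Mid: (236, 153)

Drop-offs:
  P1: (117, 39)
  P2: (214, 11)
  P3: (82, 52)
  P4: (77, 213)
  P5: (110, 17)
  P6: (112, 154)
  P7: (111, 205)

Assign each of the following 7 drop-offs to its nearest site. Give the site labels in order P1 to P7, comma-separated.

P1 → Central (d²=450.00)
P2 → Inner (d²=2306.00)
P3 → South (d²=1090.00)
P4 → Lower (d²=845.00)
P5 → Outer (d²=1066.00)
P6 → East (d²=1069.00)
P7 → West (d²=2410.00)

Central, Inner, South, Lower, Outer, East, West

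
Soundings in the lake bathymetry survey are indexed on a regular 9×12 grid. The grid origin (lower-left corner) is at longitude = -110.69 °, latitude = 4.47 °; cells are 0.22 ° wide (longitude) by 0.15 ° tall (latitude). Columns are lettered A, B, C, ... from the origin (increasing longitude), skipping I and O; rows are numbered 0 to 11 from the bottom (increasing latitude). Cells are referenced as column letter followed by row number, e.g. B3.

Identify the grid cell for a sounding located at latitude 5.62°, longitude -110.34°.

Column index: ⌊(-110.34 − -110.69) / 0.22⌋ = ⌊1.591⌋ = 1 → column B
Row offset from origin: ⌊(5.62 − 4.47) / 0.15⌋ = ⌊7.667⌋ = 7 → row 7

B7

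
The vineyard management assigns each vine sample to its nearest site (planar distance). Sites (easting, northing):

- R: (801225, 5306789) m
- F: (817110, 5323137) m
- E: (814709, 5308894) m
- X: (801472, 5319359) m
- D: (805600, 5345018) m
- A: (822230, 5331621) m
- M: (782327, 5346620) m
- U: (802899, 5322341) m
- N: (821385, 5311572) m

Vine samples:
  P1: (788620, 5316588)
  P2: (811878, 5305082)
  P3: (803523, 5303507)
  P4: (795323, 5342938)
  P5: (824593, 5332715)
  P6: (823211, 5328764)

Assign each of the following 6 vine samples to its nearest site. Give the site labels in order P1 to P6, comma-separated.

P1 → X (d²=172852345.00)
P2 → E (d²=22545905.00)
P3 → R (d²=16052328.00)
P4 → D (d²=109943129.00)
P5 → A (d²=6780605.00)
P6 → A (d²=9124810.00)

X, E, R, D, A, A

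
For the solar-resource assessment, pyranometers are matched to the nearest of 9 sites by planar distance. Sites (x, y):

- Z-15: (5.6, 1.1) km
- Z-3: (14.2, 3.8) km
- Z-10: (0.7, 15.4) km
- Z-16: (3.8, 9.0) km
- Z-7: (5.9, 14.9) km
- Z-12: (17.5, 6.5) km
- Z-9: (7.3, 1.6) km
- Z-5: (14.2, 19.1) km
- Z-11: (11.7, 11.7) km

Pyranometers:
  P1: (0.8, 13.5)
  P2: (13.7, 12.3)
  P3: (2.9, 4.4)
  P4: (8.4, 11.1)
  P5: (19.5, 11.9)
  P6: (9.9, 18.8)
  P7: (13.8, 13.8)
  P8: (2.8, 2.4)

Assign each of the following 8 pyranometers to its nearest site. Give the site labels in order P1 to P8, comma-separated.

Z-10, Z-11, Z-15, Z-11, Z-12, Z-5, Z-11, Z-15

P1 → Z-10 (d²=3.62)
P2 → Z-11 (d²=4.36)
P3 → Z-15 (d²=18.18)
P4 → Z-11 (d²=11.25)
P5 → Z-12 (d²=33.16)
P6 → Z-5 (d²=18.58)
P7 → Z-11 (d²=8.82)
P8 → Z-15 (d²=9.53)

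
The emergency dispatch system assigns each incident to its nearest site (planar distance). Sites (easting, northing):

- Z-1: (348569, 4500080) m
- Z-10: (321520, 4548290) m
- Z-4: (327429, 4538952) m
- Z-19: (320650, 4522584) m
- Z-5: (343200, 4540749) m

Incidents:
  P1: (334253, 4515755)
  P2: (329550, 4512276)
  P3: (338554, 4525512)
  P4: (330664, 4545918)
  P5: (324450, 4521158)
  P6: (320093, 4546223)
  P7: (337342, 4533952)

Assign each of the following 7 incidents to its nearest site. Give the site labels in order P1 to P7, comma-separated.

Z-19, Z-19, Z-5, Z-4, Z-19, Z-10, Z-5

P1 → Z-19 (d²=231676850.00)
P2 → Z-19 (d²=185464864.00)
P3 → Z-5 (d²=253751485.00)
P4 → Z-4 (d²=58990381.00)
P5 → Z-19 (d²=16473476.00)
P6 → Z-10 (d²=6308818.00)
P7 → Z-5 (d²=80515373.00)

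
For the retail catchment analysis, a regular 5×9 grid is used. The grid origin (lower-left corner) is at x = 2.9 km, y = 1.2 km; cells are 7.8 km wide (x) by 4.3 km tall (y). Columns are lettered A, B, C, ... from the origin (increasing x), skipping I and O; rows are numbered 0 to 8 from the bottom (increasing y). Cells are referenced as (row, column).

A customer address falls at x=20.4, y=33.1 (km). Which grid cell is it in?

(7, C)

Column index: ⌊(20.4 − 2.9) / 7.8⌋ = ⌊2.244⌋ = 2 → column C
Row offset from origin: ⌊(33.1 − 1.2) / 4.3⌋ = ⌊7.419⌋ = 7 → row 7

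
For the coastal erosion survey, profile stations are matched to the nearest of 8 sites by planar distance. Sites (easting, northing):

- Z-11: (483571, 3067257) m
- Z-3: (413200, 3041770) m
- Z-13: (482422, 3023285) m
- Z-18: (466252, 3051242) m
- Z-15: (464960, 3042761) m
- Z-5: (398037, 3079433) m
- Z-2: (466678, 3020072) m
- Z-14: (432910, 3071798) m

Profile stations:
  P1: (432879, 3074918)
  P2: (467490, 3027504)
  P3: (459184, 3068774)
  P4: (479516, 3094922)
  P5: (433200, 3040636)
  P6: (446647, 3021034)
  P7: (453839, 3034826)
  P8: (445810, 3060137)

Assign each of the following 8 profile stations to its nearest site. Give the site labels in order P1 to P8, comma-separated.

P1 → Z-14 (d²=9735361.00)
P2 → Z-2 (d²=55893968.00)
P3 → Z-18 (d²=357327648.00)
P4 → Z-11 (d²=781795250.00)
P5 → Z-3 (d²=401285956.00)
P6 → Z-2 (d²=402166405.00)
P7 → Z-15 (d²=186640866.00)
P8 → Z-14 (d²=302388921.00)

Z-14, Z-2, Z-18, Z-11, Z-3, Z-2, Z-15, Z-14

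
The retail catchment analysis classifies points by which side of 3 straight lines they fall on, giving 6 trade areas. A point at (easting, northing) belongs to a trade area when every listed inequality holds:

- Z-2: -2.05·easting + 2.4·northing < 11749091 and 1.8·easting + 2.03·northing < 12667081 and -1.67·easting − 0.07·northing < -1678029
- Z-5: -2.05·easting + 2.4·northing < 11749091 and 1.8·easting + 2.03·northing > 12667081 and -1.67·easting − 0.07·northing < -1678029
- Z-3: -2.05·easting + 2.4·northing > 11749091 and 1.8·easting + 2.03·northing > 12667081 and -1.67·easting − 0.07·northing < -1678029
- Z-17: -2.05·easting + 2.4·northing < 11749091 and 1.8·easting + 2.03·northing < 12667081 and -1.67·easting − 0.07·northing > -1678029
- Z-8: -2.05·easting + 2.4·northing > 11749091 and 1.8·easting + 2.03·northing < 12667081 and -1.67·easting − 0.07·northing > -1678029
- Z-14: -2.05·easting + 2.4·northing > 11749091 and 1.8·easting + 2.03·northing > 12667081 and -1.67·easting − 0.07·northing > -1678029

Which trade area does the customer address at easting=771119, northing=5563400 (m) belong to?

-2.05·771119 + 2.4·5563400 = 11771366.050, which is > 11749091
1.8·771119 + 2.03·5563400 = 12681716.200, which is > 12667081
-1.67·771119 − 0.07·5563400 = -1677206.730, which is > -1678029
This sign pattern matches Z-14.

Z-14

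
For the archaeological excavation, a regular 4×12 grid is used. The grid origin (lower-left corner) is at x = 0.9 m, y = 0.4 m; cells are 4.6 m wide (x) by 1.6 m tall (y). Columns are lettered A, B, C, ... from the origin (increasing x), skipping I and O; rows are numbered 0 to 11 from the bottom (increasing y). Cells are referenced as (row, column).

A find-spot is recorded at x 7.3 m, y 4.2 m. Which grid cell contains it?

Column index: ⌊(7.3 − 0.9) / 4.6⌋ = ⌊1.391⌋ = 1 → column B
Row offset from origin: ⌊(4.2 − 0.4) / 1.6⌋ = ⌊2.375⌋ = 2 → row 2

(2, B)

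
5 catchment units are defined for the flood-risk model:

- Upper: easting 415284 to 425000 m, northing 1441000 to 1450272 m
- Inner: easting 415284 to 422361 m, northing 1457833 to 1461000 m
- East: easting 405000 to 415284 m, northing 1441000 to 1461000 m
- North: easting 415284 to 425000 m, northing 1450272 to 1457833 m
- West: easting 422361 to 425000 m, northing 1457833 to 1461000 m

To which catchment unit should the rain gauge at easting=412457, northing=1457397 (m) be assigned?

The point has easting = 412457 and northing = 1457397.
Only East satisfies 405000 ≤ easting ≤ 415284 and 1441000 ≤ northing ≤ 1461000.

East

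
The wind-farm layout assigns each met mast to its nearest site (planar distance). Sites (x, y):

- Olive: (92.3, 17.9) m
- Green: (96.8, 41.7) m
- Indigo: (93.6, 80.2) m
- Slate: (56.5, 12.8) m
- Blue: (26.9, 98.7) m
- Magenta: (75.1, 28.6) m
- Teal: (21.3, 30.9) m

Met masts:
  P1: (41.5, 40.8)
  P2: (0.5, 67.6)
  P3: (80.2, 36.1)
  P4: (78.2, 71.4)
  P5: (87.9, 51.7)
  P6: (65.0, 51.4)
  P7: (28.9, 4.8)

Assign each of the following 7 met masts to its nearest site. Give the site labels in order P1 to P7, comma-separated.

Teal, Blue, Magenta, Indigo, Green, Magenta, Teal

P1 → Teal (d²=506.05)
P2 → Blue (d²=1664.17)
P3 → Magenta (d²=82.26)
P4 → Indigo (d²=314.60)
P5 → Green (d²=179.21)
P6 → Magenta (d²=621.85)
P7 → Teal (d²=738.97)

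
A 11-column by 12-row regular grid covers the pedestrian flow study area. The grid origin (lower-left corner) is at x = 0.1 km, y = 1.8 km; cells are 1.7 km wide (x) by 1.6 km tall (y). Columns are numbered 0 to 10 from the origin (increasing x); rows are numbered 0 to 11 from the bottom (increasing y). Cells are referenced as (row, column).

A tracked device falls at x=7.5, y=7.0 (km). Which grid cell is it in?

(3, 4)

Column index: ⌊(7.5 − 0.1) / 1.7⌋ = ⌊4.353⌋ = 4
Row offset from origin: ⌊(7.0 − 1.8) / 1.6⌋ = ⌊3.250⌋ = 3 → row 3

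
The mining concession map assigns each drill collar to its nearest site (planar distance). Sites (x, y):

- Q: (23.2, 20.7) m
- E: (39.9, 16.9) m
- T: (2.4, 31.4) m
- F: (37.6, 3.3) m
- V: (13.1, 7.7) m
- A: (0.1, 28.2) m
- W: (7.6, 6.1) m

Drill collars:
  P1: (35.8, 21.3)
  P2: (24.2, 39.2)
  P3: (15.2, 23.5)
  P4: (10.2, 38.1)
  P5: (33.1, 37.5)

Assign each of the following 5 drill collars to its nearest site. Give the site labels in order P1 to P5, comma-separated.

P1 → E (d²=36.17)
P2 → Q (d²=343.25)
P3 → Q (d²=71.84)
P4 → T (d²=105.73)
P5 → Q (d²=380.25)

E, Q, Q, T, Q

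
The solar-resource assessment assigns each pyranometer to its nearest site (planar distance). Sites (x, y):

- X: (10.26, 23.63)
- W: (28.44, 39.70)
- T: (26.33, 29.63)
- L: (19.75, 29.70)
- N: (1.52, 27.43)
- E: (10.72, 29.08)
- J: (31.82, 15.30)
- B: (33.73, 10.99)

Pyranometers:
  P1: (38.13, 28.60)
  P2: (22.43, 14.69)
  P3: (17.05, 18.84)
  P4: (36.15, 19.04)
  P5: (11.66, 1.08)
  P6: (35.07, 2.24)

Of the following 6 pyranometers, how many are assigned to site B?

1

P1 → T
P2 → J
P3 → X
P4 → J
P5 → X
P6 → B
1 of the 6 goes to B.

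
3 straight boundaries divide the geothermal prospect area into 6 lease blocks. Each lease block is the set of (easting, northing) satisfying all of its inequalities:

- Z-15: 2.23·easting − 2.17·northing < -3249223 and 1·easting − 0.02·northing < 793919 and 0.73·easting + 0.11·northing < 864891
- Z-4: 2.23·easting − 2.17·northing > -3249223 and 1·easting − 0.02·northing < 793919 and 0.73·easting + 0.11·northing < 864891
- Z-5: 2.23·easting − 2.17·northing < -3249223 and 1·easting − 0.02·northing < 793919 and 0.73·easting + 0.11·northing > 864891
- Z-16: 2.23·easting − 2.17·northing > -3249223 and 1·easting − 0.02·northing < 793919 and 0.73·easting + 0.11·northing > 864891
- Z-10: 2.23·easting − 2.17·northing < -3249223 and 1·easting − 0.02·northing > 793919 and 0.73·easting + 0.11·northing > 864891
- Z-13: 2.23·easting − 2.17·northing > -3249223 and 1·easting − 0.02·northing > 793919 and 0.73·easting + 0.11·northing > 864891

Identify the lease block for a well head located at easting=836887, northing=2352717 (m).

2.23·836887 − 2.17·2352717 = -3239137.880, which is > -3249223
1·836887 − 0.02·2352717 = 789832.660, which is < 793919
0.73·836887 + 0.11·2352717 = 869726.380, which is > 864891
This sign pattern matches Z-16.

Z-16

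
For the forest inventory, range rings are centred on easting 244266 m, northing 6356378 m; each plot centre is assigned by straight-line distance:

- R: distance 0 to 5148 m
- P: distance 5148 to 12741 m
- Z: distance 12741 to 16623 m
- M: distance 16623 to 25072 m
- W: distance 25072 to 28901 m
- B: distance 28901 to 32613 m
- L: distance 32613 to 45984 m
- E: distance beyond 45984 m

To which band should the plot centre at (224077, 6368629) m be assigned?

Distance = √((224077−244266)² + (6368629−6356378)²) = √(407595721.000 + 150087001.000) = 23615.307 m.
16623 ≤ 23615.307 < 25072 → M.

M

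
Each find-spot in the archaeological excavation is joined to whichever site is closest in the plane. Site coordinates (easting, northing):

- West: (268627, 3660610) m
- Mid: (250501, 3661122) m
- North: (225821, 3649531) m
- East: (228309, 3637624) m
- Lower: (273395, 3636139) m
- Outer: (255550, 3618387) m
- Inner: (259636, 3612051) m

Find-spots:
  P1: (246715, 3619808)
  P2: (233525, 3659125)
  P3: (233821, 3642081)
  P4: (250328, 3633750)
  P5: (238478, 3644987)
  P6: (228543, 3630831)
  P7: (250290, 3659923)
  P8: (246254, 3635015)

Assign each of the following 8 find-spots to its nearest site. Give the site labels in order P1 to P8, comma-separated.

P1 → Outer (d²=80076466.00)
P2 → North (d²=151396452.00)
P3 → East (d²=50246993.00)
P4 → Outer (d²=263291053.00)
P5 → East (d²=157622330.00)
P6 → East (d²=46199605.00)
P7 → Mid (d²=1482122.00)
P8 → East (d²=328829906.00)

Outer, North, East, Outer, East, East, Mid, East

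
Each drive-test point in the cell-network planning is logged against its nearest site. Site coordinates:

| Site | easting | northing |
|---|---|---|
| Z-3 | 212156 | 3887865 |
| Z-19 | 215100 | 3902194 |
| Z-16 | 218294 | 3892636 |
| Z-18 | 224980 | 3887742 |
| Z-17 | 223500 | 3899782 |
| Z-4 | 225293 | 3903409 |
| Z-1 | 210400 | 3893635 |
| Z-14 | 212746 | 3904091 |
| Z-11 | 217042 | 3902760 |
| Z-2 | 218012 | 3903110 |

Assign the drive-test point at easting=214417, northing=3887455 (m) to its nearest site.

Z-3

Squared distances to each site:
Z-3: 5280221.000; Z-19: 217704610.000; Z-16: 41873890.000; Z-18: 111659338.000; Z-17: 234455818.000; Z-4: 372817492.000; Z-1: 54328689.000; Z-14: 279548737.000; Z-11: 241133650.000; Z-2: 258003050.000.
Minimum at Z-3.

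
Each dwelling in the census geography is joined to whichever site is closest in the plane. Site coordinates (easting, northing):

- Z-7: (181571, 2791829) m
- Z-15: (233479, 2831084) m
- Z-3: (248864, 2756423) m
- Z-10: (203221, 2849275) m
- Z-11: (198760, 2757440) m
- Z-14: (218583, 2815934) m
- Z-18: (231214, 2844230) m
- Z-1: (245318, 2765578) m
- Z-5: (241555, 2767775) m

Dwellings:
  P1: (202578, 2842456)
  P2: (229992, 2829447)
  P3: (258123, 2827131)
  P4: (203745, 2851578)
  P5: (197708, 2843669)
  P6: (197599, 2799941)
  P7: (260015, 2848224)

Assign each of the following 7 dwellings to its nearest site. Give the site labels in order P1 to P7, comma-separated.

Z-10, Z-15, Z-15, Z-10, Z-10, Z-7, Z-18

P1 → Z-10 (d²=46912210.00)
P2 → Z-15 (d²=14838938.00)
P3 → Z-15 (d²=622952945.00)
P4 → Z-10 (d²=5578385.00)
P5 → Z-10 (d²=61820405.00)
P6 → Z-7 (d²=322701328.00)
P7 → Z-18 (d²=845449637.00)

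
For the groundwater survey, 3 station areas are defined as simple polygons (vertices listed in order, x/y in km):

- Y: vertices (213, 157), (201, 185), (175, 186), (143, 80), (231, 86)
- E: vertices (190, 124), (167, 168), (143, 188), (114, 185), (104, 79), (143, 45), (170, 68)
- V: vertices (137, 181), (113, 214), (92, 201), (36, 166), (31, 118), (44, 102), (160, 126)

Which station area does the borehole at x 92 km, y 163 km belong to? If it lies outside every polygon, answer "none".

Cast a ray rightward from (92, 163). For each polygon, the edges (by vertex number in listed order) whose endpoints lie on opposite sides of y = 163, where each meets that height, and whether that is right or left of the point:
Y: 1–2 at x≈210.4 (right), 3–4 at x≈168.1 (right) → 2 crossings.
E: 1–2 at x≈169.6 (right), 4–5 at x≈111.9 (right) → 2 crossings.
V: 4–5 at x≈35.7 (left), 7–1 at x≈144.5 (right) → 1 crossing.
Only V has an odd count, so the point is inside V.

V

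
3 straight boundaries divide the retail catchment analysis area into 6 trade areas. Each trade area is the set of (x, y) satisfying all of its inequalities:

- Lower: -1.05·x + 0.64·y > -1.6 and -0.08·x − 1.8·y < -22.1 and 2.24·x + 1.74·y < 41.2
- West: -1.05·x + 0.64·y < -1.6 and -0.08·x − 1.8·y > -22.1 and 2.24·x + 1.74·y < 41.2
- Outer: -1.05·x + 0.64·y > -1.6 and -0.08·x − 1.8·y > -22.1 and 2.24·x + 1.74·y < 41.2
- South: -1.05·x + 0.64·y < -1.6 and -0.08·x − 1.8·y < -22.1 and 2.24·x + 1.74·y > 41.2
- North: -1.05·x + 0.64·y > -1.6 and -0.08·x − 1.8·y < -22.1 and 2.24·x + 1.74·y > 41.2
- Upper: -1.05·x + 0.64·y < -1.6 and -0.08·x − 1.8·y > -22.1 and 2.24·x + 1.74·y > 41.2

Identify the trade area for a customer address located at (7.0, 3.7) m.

-1.05·7.0 + 0.64·3.7 = -4.982, which is < -1.6
-0.08·7.0 − 1.8·3.7 = -7.220, which is > -22.1
2.24·7.0 + 1.74·3.7 = 22.118, which is < 41.2
This sign pattern matches West.

West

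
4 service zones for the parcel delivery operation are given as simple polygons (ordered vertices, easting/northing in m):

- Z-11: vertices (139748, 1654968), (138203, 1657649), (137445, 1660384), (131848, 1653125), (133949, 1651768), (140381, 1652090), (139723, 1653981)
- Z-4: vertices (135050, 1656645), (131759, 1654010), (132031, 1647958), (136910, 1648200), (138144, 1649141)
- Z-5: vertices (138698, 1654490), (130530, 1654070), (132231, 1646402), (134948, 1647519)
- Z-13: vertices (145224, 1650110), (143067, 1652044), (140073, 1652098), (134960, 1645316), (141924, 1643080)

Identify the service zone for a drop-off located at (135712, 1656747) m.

Z-11

Cast a ray rightward from (135712, 1656747). For each polygon, the edges (by vertex number in listed order) whose endpoints lie on opposite sides of northing = 1656747, where each meets that height, and whether that is right or left of the point:
Z-11: 1–2 at easting≈138722.8 (right), 3–4 at easting≈134640.7 (left) → 1 crossing.
Z-4: no edge straddles that height → 0 crossings.
Z-5: no edge straddles that height → 0 crossings.
Z-13: no edge straddles that height → 0 crossings.
Only Z-11 has an odd count, so the point is inside Z-11.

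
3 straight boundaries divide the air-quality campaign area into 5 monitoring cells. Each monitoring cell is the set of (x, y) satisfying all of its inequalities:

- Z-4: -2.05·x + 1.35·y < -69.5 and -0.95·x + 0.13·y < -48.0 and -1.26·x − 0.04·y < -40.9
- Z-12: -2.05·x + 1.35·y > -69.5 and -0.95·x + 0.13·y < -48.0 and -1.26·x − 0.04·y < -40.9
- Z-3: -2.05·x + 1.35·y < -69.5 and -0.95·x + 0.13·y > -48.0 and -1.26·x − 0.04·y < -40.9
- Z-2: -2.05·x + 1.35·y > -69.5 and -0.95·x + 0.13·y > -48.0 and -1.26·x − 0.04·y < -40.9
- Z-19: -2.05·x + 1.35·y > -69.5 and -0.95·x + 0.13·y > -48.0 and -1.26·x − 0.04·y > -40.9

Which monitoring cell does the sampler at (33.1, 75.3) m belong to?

Z-2

-2.05·33.1 + 1.35·75.3 = 33.800, which is > -69.5
-0.95·33.1 + 0.13·75.3 = -21.656, which is > -48.0
-1.26·33.1 − 0.04·75.3 = -44.718, which is < -40.9
This sign pattern matches Z-2.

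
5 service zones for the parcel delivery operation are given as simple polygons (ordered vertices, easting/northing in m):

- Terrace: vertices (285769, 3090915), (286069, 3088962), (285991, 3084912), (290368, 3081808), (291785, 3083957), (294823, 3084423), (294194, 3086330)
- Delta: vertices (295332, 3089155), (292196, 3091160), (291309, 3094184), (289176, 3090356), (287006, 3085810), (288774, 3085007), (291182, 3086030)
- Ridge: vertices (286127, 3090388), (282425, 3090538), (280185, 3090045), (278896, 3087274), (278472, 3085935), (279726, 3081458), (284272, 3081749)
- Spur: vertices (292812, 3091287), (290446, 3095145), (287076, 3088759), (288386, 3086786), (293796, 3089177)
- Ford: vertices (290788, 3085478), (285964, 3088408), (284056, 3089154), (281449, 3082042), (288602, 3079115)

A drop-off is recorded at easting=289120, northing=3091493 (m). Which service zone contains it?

Spur

Cast a ray rightward from (289120, 3091493). For each polygon, the edges (by vertex number in listed order) whose endpoints lie on opposite sides of northing = 3091493, where each meets that height, and whether that is right or left of the point:
Terrace: no edge straddles that height → 0 crossings.
Delta: 2–3 at easting≈292098.3 (right), 3–4 at easting≈289809.5 (right) → 2 crossings.
Ridge: no edge straddles that height → 0 crossings.
Spur: 1–2 at easting≈292685.7 (right), 2–3 at easting≈288518.8 (left) → 1 crossing.
Ford: no edge straddles that height → 0 crossings.
Only Spur has an odd count, so the point is inside Spur.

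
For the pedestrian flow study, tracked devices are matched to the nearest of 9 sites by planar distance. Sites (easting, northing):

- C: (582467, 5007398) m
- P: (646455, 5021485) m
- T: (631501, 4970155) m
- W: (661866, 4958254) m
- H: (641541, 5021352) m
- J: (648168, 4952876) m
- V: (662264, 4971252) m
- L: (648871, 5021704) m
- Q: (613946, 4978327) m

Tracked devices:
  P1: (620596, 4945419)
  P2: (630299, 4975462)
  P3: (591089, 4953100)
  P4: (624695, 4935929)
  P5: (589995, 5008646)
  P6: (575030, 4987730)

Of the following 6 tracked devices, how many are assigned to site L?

P1 → T
P2 → T
P3 → Q
P4 → J
P5 → C
P6 → C
0 of the 6 go to L.

0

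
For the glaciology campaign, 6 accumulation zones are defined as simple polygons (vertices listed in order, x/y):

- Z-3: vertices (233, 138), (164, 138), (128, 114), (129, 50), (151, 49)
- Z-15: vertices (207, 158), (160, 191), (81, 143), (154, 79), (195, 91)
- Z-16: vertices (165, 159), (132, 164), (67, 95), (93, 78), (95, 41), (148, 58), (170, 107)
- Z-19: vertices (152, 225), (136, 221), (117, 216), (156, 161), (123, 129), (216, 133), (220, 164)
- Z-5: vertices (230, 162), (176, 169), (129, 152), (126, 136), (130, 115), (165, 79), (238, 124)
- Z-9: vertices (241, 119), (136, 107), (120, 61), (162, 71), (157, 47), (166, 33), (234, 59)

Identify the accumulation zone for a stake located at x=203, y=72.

Cast a ray rightward from (203, 72). For each polygon, the edges (by vertex number in listed order) whose endpoints lie on opposite sides of y = 72, where each meets that height, and whether that is right or left of the point:
Z-3: 3–4 at x≈128.7 (left), 5–1 at x≈172.2 (left) → 0 crossings.
Z-15: no edge straddles that height → 0 crossings.
Z-16: 4–5 at x≈93.3 (left), 6–7 at x≈154.3 (left) → 0 crossings.
Z-19: no edge straddles that height → 0 crossings.
Z-5: no edge straddles that height → 0 crossings.
Z-9: 2–3 at x≈123.8 (left), 7–1 at x≈235.5 (right) → 1 crossing.
Only Z-9 has an odd count, so the point is inside Z-9.

Z-9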